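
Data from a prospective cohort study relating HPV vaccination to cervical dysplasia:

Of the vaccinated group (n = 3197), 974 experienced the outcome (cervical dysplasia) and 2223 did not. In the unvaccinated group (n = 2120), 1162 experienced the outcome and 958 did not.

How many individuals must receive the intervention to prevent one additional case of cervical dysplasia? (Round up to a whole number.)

5

Risk in treated group = 974/3197 = 0.30466; risk in control = 1162/2120 = 0.54811.
Absolute risk reduction = 0.54811 − 0.30466 = 0.24345
NNT = 1 / ARR = 1 / 0.24345 = 4.108 → round up → 5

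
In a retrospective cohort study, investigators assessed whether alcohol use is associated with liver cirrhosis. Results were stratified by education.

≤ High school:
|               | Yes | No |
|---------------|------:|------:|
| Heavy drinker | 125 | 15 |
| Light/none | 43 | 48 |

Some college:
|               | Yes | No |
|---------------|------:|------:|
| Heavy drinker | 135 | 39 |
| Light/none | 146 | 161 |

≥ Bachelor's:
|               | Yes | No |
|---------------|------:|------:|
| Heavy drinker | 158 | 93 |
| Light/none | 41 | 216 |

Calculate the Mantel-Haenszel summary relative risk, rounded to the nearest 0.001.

2.172

RR_MH = Σ(aᵢ·n₀ᵢ/nᵢ) / Σ(cᵢ·n₁ᵢ/nᵢ), with n₁ᵢ = aᵢ+bᵢ (exposed), n₀ᵢ = cᵢ+dᵢ (unexposed), nᵢ = n₁ᵢ+n₀ᵢ.
Stratum 1 (≤ High school): n₁ = 140, n₀ = 91, n = 231; a·n₀/n = 125·91/231 = 49.2424; c·n₁/n = 43·140/231 = 26.0606
Stratum 2 (Some college): n₁ = 174, n₀ = 307, n = 481; a·n₀/n = 135·307/481 = 86.1642; c·n₁/n = 146·174/481 = 52.8150
Stratum 3 (≥ Bachelor's): n₁ = 251, n₀ = 257, n = 508; a·n₀/n = 158·257/508 = 79.9331; c·n₁/n = 41·251/508 = 20.2579
RR_MH = (49.2424 + 86.1642 + 79.9331) / (26.0606 + 52.8150 + 20.2579) = 215.3397 / 99.1334 = 2.17222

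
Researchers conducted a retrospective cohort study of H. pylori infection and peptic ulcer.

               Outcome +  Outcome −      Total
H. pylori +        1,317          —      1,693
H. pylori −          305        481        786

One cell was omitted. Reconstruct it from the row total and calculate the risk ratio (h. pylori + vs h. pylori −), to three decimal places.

The missing cell is in the exposed row: 1693 − 1317 = 376.
So a = 1317, b = 376, c = 305, d = 481.
RR = [a/(a+b)] / [c/(c+d)] = (1317/1693) / (305/786) = 0.77791/0.38804 = 2.00471

2.005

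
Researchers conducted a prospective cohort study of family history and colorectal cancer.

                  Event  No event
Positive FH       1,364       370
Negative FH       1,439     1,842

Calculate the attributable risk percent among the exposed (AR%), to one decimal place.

Cells: a = 1364, b = 370, c = 1439, d = 1842.
Risk in exposed = 1364/1734 = 0.78662; risk in unexposed = 1439/3281 = 0.43859.
RR = 0.78662/0.43859 = 1.79354
AR% = (RR − 1)/RR × 100 = (1.79354 − 1)/1.79354 × 100 = 44.2443%

44.2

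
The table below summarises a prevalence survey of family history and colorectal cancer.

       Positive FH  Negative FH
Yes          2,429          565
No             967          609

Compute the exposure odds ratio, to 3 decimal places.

Reading the table with exposure as columns: a = 2429 (Positive FH, case), b = 967 (Positive FH, non-case), c = 565 (Negative FH, case), d = 609.
OR = (a·d)/(b·c) = (2429 × 609) / (967 × 565) = 1479261 / 546355 = 2.70751
The odds of colorectal cancer are about 2.71 times as high in the positive fh group.

2.708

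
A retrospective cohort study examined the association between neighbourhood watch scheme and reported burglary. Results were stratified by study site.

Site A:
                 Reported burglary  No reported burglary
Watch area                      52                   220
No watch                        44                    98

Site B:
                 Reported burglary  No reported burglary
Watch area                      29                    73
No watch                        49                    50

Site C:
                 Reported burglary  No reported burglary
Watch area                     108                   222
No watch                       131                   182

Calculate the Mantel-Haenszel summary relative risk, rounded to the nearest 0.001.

0.700

RR_MH = Σ(aᵢ·n₀ᵢ/nᵢ) / Σ(cᵢ·n₁ᵢ/nᵢ), with n₁ᵢ = aᵢ+bᵢ (exposed), n₀ᵢ = cᵢ+dᵢ (unexposed), nᵢ = n₁ᵢ+n₀ᵢ.
Stratum 1 (Site A): n₁ = 272, n₀ = 142, n = 414; a·n₀/n = 52·142/414 = 17.8357; c·n₁/n = 44·272/414 = 28.9082
Stratum 2 (Site B): n₁ = 102, n₀ = 99, n = 201; a·n₀/n = 29·99/201 = 14.2836; c·n₁/n = 49·102/201 = 24.8657
Stratum 3 (Site C): n₁ = 330, n₀ = 313, n = 643; a·n₀/n = 108·313/643 = 52.5723; c·n₁/n = 131·330/643 = 67.2317
RR_MH = (17.8357 + 14.2836 + 52.5723) / (28.9082 + 24.8657 + 67.2317) = 84.6916 / 121.0056 = 0.69990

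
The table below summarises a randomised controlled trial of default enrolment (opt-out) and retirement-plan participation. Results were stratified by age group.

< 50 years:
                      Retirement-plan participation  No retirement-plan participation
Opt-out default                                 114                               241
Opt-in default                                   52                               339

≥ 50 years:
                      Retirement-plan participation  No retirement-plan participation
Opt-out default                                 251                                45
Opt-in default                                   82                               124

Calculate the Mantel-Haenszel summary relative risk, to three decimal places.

2.227

RR_MH = Σ(aᵢ·n₀ᵢ/nᵢ) / Σ(cᵢ·n₁ᵢ/nᵢ), with n₁ᵢ = aᵢ+bᵢ (exposed), n₀ᵢ = cᵢ+dᵢ (unexposed), nᵢ = n₁ᵢ+n₀ᵢ.
Stratum 1 (< 50 years): n₁ = 355, n₀ = 391, n = 746; a·n₀/n = 114·391/746 = 59.7507; c·n₁/n = 52·355/746 = 24.7453
Stratum 2 (≥ 50 years): n₁ = 296, n₀ = 206, n = 502; a·n₀/n = 251·206/502 = 103.0000; c·n₁/n = 82·296/502 = 48.3506
RR_MH = (59.7507 + 103.0000) / (24.7453 + 48.3506) = 162.7507 / 73.0959 = 2.22654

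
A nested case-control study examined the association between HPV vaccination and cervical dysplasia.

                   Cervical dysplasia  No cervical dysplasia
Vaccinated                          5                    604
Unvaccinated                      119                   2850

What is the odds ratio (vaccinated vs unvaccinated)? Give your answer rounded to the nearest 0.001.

Cells: a = 5, b = 604, c = 119, d = 2850.
OR = (a·d)/(b·c) = (5 × 2850) / (604 × 119) = 14250 / 71876 = 0.19826
Exposure is associated with lower odds of cervical dysplasia (OR = 0.20 < 1).

0.198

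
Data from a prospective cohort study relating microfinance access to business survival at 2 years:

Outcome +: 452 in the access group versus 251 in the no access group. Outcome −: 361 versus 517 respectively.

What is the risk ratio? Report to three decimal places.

From the description: a = 452, b = 361, c = 251, d = 517.
Risk in exposed = 452/813 = 0.55597; risk in unexposed = 251/768 = 0.32682.
RR = 0.55597 / 0.32682 = 1.70112
The risk among the exposed is 1.70 times that among the unexposed.

1.701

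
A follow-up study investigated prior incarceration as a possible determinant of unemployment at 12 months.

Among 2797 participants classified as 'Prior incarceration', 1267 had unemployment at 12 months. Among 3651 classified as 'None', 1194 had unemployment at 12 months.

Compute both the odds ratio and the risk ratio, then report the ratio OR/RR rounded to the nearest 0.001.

1.230

From the description: a = 1267, b = 1530, c = 1194, d = 2457.
OR = (1267·2457)/(1530·1194) = 3113019/1826820 = 1.70406
Risk in exposed = 1267/2797 = 0.45299; risk in unexposed = 1194/3651 = 0.32703; RR = 1.38513
OR/RR = 1.70406 / 1.38513 = 1.23025
The outcome is not rare, so the OR lies further from 1 than the RR.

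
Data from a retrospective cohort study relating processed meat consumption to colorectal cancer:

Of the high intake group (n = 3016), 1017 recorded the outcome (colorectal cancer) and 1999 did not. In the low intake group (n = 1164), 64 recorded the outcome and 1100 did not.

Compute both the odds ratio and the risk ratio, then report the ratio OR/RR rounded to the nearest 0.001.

From the description: a = 1017, b = 1999, c = 64, d = 1100.
OR = (1017·1100)/(1999·64) = 1118700/127936 = 8.74422
Risk in exposed = 1017/3016 = 0.33720; risk in unexposed = 64/1164 = 0.05498; RR = 6.13285
OR/RR = 8.74422 / 6.13285 = 1.42580
The outcome is not rare, so the OR lies further from 1 than the RR.

1.426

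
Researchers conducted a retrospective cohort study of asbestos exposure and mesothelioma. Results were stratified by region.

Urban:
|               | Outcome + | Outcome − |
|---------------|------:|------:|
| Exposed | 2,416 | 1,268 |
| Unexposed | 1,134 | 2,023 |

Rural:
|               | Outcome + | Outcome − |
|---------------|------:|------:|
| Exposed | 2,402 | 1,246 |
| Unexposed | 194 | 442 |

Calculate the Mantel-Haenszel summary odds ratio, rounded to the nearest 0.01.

3.61

OR_MH = Σ(aᵢdᵢ/nᵢ) / Σ(bᵢcᵢ/nᵢ), where nᵢ is the stratum total.
Stratum 1 (Urban): n = 6841; a·d/n = 2416·2023/6841 = 714.4523; b·c/n = 1268·1134/6841 = 210.1903
Stratum 2 (Rural): n = 4284; a·d/n = 2402·442/4284 = 247.8254; b·c/n = 1246·194/4284 = 56.4248
OR_MH = (714.4523 + 247.8254) / (210.1903 + 56.4248) = 962.2777 / 266.6152 = 3.60924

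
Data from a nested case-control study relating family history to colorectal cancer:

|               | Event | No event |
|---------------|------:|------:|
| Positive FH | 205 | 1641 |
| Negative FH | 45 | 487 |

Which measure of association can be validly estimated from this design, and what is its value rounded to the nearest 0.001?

1.352

Cells: a = 205, b = 1641, c = 45, d = 487.
This is a nested case-control study: participants were sampled on outcome status, so risks in the source population cannot be estimated directly — relative risk is not valid here. The odds ratio is the appropriate measure.
OR = (a·d)/(b·c) = (205 × 487) / (1641 × 45) = 99835 / 73845 = 1.35195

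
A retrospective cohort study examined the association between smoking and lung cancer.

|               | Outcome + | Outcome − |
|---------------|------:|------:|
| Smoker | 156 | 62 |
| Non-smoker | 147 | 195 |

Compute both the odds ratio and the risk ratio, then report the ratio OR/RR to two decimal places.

2.00

Cells: a = 156, b = 62, c = 147, d = 195.
OR = (156·195)/(62·147) = 30420/9114 = 3.33772
Risk in exposed = 156/218 = 0.71560; risk in unexposed = 147/342 = 0.42982; RR = 1.66486
OR/RR = 3.33772 / 1.66486 = 2.00481
The outcome is not rare, so the OR lies further from 1 than the RR.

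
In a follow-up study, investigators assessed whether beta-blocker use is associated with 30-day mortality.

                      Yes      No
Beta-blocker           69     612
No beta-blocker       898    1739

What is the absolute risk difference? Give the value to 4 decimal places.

Cells: a = 69, b = 612, c = 898, d = 1739.
Risk in exposed = 69/681 = 0.101322; risk in unexposed = 898/2637 = 0.340538.
Risk difference = 0.101322 − 0.340538 = -0.239217

-0.2392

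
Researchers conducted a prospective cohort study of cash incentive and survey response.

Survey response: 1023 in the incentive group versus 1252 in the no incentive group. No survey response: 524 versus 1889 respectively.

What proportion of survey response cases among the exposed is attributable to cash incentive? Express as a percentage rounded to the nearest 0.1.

39.7

From the description: a = 1023, b = 524, c = 1252, d = 1889.
Risk in exposed = 1023/1547 = 0.66128; risk in unexposed = 1252/3141 = 0.39860.
RR = 0.66128/0.39860 = 1.65901
AR% = (RR − 1)/RR × 100 = (1.65901 − 1)/1.65901 × 100 = 39.7231%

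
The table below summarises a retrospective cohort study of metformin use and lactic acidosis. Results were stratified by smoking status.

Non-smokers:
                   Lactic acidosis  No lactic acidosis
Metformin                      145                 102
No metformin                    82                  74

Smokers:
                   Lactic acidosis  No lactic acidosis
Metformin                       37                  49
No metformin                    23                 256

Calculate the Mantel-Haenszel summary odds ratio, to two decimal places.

2.21

OR_MH = Σ(aᵢdᵢ/nᵢ) / Σ(bᵢcᵢ/nᵢ), where nᵢ is the stratum total.
Stratum 1 (Non-smokers): n = 403; a·d/n = 145·74/403 = 26.6253; b·c/n = 102·82/403 = 20.7543
Stratum 2 (Smokers): n = 365; a·d/n = 37·256/365 = 25.9507; b·c/n = 49·23/365 = 3.0877
OR_MH = (26.6253 + 25.9507) / (20.7543 + 3.0877) = 52.5760 / 23.8420 = 2.20518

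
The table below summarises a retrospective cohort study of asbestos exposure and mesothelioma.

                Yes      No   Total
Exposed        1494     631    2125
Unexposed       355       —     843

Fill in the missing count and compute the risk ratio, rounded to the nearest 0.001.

1.670

The missing cell is in the unexposed row: 843 − 355 = 488.
So a = 1494, b = 631, c = 355, d = 488.
RR = [a/(a+b)] / [c/(c+d)] = (1494/2125) / (355/843) = 0.70306/0.42112 = 1.66952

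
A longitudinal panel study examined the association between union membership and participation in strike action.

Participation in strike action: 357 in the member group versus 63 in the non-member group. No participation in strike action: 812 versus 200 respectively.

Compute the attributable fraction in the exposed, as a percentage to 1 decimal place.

From the description: a = 357, b = 812, c = 63, d = 200.
Risk in exposed = 357/1169 = 0.30539; risk in unexposed = 63/263 = 0.23954.
RR = 0.30539/0.23954 = 1.27488
AR% = (RR − 1)/RR × 100 = (1.27488 − 1)/1.27488 × 100 = 21.5612%

21.6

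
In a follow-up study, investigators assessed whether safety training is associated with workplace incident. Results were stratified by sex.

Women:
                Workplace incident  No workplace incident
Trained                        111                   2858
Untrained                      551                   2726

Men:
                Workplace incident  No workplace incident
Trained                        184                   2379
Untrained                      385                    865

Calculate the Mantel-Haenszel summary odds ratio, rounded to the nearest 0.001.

0.183

OR_MH = Σ(aᵢdᵢ/nᵢ) / Σ(bᵢcᵢ/nᵢ), where nᵢ is the stratum total.
Stratum 1 (Women): n = 6246; a·d/n = 111·2726/6246 = 48.4448; b·c/n = 2858·551/6246 = 252.1226
Stratum 2 (Men): n = 3813; a·d/n = 184·865/3813 = 41.7414; b·c/n = 2379·385/3813 = 240.2085
OR_MH = (48.4448 + 41.7414) / (252.1226 + 240.2085) = 90.1862 / 492.3311 = 0.18318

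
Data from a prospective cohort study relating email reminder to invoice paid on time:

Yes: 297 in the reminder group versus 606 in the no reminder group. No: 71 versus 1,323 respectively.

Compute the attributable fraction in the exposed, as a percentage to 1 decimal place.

61.1

From the description: a = 297, b = 71, c = 606, d = 1323.
Risk in exposed = 297/368 = 0.80707; risk in unexposed = 606/1929 = 0.31415.
RR = 0.80707/0.31415 = 2.56902
AR% = (RR − 1)/RR × 100 = (2.56902 − 1)/2.56902 × 100 = 61.0747%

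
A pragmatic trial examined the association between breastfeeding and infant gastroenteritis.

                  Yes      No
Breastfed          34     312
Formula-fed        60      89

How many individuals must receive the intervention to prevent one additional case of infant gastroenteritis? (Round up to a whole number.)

Risk in treated group = 34/346 = 0.09827; risk in control = 60/149 = 0.40268.
Absolute risk reduction = 0.40268 − 0.09827 = 0.30442
NNT = 1 / ARR = 1 / 0.30442 = 3.285 → round up → 4

4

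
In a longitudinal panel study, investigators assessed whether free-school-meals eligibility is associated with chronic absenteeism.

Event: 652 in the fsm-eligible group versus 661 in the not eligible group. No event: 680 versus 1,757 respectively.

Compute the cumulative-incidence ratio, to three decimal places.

From the description: a = 652, b = 680, c = 661, d = 1757.
Risk in exposed = 652/1332 = 0.48949; risk in unexposed = 661/2418 = 0.27337.
RR = 0.48949 / 0.27337 = 1.79060
The risk among the exposed is 1.79 times that among the unexposed.

1.791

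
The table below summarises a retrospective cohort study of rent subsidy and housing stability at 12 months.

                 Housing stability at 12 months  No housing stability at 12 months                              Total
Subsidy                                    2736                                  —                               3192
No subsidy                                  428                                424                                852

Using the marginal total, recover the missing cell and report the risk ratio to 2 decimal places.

The missing cell is in the exposed row: 3192 − 2736 = 456.
So a = 2736, b = 456, c = 428, d = 424.
RR = [a/(a+b)] / [c/(c+d)] = (2736/3192) / (428/852) = 0.85714/0.50235 = 1.70628

1.71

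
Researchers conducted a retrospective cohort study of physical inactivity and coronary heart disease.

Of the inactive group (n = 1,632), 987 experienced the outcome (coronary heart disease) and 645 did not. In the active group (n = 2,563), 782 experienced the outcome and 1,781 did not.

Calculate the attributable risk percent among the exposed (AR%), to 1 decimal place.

49.6

From the description: a = 987, b = 645, c = 782, d = 1781.
Risk in exposed = 987/1632 = 0.60478; risk in unexposed = 782/2563 = 0.30511.
RR = 0.60478/0.30511 = 1.98216
AR% = (RR − 1)/RR × 100 = (1.98216 − 1)/1.98216 × 100 = 49.5500%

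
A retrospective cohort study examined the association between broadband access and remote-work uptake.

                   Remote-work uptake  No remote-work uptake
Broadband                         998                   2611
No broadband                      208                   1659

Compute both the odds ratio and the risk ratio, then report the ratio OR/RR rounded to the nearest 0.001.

Cells: a = 998, b = 2611, c = 208, d = 1659.
OR = (998·1659)/(2611·208) = 1655682/543088 = 3.04864
Risk in exposed = 998/3609 = 0.27653; risk in unexposed = 208/1867 = 0.11141; RR = 2.48213
OR/RR = 3.04864 / 2.48213 = 1.22824
The outcome is not rare, so the OR lies further from 1 than the RR.

1.228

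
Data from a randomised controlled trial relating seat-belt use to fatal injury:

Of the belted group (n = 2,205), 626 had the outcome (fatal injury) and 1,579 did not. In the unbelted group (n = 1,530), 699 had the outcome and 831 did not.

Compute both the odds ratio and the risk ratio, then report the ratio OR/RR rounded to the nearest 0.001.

0.758

From the description: a = 626, b = 1579, c = 699, d = 831.
OR = (626·831)/(1579·699) = 520206/1103721 = 0.47132
Risk in exposed = 626/2205 = 0.28390; risk in unexposed = 699/1530 = 0.45686; RR = 0.62141
OR/RR = 0.47132 / 0.62141 = 0.75847
The outcome is not rare, so the OR lies further from 1 than the RR.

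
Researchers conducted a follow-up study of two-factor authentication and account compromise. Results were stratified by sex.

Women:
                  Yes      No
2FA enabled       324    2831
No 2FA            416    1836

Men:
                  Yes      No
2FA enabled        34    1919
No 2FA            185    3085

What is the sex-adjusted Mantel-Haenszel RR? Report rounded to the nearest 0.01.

RR_MH = Σ(aᵢ·n₀ᵢ/nᵢ) / Σ(cᵢ·n₁ᵢ/nᵢ), with n₁ᵢ = aᵢ+bᵢ (exposed), n₀ᵢ = cᵢ+dᵢ (unexposed), nᵢ = n₁ᵢ+n₀ᵢ.
Stratum 1 (Women): n₁ = 3155, n₀ = 2252, n = 5407; a·n₀/n = 324·2252/5407 = 134.9451; c·n₁/n = 416·3155/5407 = 242.7372
Stratum 2 (Men): n₁ = 1953, n₀ = 3270, n = 5223; a·n₀/n = 34·3270/5223 = 21.2866; c·n₁/n = 185·1953/5223 = 69.1758
RR_MH = (134.9451 + 21.2866) / (242.7372 + 69.1758) = 156.2317 / 311.9130 = 0.50088

0.50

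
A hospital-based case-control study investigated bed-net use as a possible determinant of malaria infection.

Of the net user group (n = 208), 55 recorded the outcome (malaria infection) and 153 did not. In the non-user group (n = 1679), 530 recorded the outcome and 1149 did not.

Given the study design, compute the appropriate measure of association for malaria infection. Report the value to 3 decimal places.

From the description: a = 55, b = 153, c = 530, d = 1149.
This is a hospital-based case-control study: participants were sampled on outcome status, so risks in the source population cannot be estimated directly — relative risk is not valid here. The odds ratio is the appropriate measure.
OR = (a·d)/(b·c) = (55 × 1149) / (153 × 530) = 63195 / 81090 = 0.77932

0.779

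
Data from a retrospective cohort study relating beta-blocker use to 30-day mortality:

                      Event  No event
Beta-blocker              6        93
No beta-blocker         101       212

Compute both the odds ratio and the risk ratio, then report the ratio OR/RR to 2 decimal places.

0.72

Cells: a = 6, b = 93, c = 101, d = 212.
OR = (6·212)/(93·101) = 1272/9393 = 0.13542
Risk in exposed = 6/99 = 0.06061; risk in unexposed = 101/313 = 0.32268; RR = 0.18782
OR/RR = 0.13542 / 0.18782 = 0.72101
The outcome is not rare, so the OR lies further from 1 than the RR.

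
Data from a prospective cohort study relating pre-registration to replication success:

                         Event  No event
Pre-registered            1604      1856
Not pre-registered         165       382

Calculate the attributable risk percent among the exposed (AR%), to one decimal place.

Cells: a = 1604, b = 1856, c = 165, d = 382.
Risk in exposed = 1604/3460 = 0.46358; risk in unexposed = 165/547 = 0.30165.
RR = 0.46358/0.30165 = 1.53685
AR% = (RR − 1)/RR × 100 = (1.53685 − 1)/1.53685 × 100 = 34.9319%

34.9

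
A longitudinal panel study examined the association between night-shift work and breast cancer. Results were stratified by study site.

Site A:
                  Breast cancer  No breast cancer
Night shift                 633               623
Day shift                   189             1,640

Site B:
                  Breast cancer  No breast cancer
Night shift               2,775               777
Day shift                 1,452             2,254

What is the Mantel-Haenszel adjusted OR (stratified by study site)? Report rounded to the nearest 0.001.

OR_MH = Σ(aᵢdᵢ/nᵢ) / Σ(bᵢcᵢ/nᵢ), where nᵢ is the stratum total.
Stratum 1 (Site A): n = 3085; a·d/n = 633·1640/3085 = 336.5057; b·c/n = 623·189/3085 = 38.1676
Stratum 2 (Site B): n = 7258; a·d/n = 2775·2254/7258 = 861.7870; b·c/n = 777·1452/7258 = 155.4428
OR_MH = (336.5057 + 861.7870) / (38.1676 + 155.4428) = 1198.2927 / 193.6104 = 6.18920

6.189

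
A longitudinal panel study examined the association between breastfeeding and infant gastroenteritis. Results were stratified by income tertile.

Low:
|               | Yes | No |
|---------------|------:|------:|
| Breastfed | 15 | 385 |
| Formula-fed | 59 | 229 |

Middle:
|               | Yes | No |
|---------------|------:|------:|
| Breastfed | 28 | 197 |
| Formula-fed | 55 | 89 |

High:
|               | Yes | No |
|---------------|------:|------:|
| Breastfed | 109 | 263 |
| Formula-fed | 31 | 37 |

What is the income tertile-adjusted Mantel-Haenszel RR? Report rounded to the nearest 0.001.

RR_MH = Σ(aᵢ·n₀ᵢ/nᵢ) / Σ(cᵢ·n₁ᵢ/nᵢ), with n₁ᵢ = aᵢ+bᵢ (exposed), n₀ᵢ = cᵢ+dᵢ (unexposed), nᵢ = n₁ᵢ+n₀ᵢ.
Stratum 1 (Low): n₁ = 400, n₀ = 288, n = 688; a·n₀/n = 15·288/688 = 6.2791; c·n₁/n = 59·400/688 = 34.3023
Stratum 2 (Middle): n₁ = 225, n₀ = 144, n = 369; a·n₀/n = 28·144/369 = 10.9268; c·n₁/n = 55·225/369 = 33.5366
Stratum 3 (High): n₁ = 372, n₀ = 68, n = 440; a·n₀/n = 109·68/440 = 16.8455; c·n₁/n = 31·372/440 = 26.2091
RR_MH = (6.2791 + 10.9268 + 16.8455) / (34.3023 + 33.5366 + 26.2091) = 34.0514 / 94.0480 = 0.36206

0.362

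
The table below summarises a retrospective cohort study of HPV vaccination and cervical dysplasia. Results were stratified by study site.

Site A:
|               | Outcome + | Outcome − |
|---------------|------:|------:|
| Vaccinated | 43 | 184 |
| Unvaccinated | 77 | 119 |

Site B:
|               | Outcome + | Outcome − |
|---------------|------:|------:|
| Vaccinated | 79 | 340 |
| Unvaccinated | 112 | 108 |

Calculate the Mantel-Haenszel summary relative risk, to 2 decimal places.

0.41

RR_MH = Σ(aᵢ·n₀ᵢ/nᵢ) / Σ(cᵢ·n₁ᵢ/nᵢ), with n₁ᵢ = aᵢ+bᵢ (exposed), n₀ᵢ = cᵢ+dᵢ (unexposed), nᵢ = n₁ᵢ+n₀ᵢ.
Stratum 1 (Site A): n₁ = 227, n₀ = 196, n = 423; a·n₀/n = 43·196/423 = 19.9243; c·n₁/n = 77·227/423 = 41.3215
Stratum 2 (Site B): n₁ = 419, n₀ = 220, n = 639; a·n₀/n = 79·220/639 = 27.1987; c·n₁/n = 112·419/639 = 73.4397
RR_MH = (19.9243 + 27.1987) / (41.3215 + 73.4397) = 47.1231 / 114.7613 = 0.41062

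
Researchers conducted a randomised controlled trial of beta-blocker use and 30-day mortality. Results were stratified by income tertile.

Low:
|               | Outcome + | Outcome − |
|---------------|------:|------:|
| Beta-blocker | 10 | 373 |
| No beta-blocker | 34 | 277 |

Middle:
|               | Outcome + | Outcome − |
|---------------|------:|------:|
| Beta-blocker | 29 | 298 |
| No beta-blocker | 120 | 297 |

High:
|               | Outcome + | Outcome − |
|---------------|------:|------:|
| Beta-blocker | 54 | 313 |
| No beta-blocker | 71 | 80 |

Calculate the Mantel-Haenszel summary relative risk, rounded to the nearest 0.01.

0.30

RR_MH = Σ(aᵢ·n₀ᵢ/nᵢ) / Σ(cᵢ·n₁ᵢ/nᵢ), with n₁ᵢ = aᵢ+bᵢ (exposed), n₀ᵢ = cᵢ+dᵢ (unexposed), nᵢ = n₁ᵢ+n₀ᵢ.
Stratum 1 (Low): n₁ = 383, n₀ = 311, n = 694; a·n₀/n = 10·311/694 = 4.4813; c·n₁/n = 34·383/694 = 18.7637
Stratum 2 (Middle): n₁ = 327, n₀ = 417, n = 744; a·n₀/n = 29·417/744 = 16.2540; c·n₁/n = 120·327/744 = 52.7419
Stratum 3 (High): n₁ = 367, n₀ = 151, n = 518; a·n₀/n = 54·151/518 = 15.7413; c·n₁/n = 71·367/518 = 50.3031
RR_MH = (4.4813 + 16.2540 + 15.7413) / (18.7637 + 52.7419 + 50.3031) = 36.4766 / 121.8087 = 0.29946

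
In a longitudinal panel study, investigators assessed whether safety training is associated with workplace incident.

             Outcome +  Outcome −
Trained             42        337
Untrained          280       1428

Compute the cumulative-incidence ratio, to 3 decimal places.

Cells: a = 42, b = 337, c = 280, d = 1428.
Risk in exposed = 42/379 = 0.11082; risk in unexposed = 280/1708 = 0.16393.
RR = 0.11082 / 0.16393 = 0.67599
The risk is 32% lower among the exposed than among the unexposed.

0.676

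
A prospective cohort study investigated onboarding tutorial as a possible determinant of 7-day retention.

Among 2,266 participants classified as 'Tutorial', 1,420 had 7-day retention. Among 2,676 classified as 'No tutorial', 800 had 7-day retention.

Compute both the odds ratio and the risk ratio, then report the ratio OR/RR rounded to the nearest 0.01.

From the description: a = 1420, b = 846, c = 800, d = 1876.
OR = (1420·1876)/(846·800) = 2663920/676800 = 3.93605
Risk in exposed = 1420/2266 = 0.62665; risk in unexposed = 800/2676 = 0.29895; RR = 2.09616
OR/RR = 3.93605 / 2.09616 = 1.87774
The outcome is not rare, so the OR lies further from 1 than the RR.

1.88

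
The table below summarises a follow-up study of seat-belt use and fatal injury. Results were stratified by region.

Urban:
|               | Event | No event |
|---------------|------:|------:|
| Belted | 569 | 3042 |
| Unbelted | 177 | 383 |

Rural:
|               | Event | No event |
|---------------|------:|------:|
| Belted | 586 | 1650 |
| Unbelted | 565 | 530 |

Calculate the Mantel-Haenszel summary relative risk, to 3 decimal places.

RR_MH = Σ(aᵢ·n₀ᵢ/nᵢ) / Σ(cᵢ·n₁ᵢ/nᵢ), with n₁ᵢ = aᵢ+bᵢ (exposed), n₀ᵢ = cᵢ+dᵢ (unexposed), nᵢ = n₁ᵢ+n₀ᵢ.
Stratum 1 (Urban): n₁ = 3611, n₀ = 560, n = 4171; a·n₀/n = 569·560/4171 = 76.3942; c·n₁/n = 177·3611/4171 = 153.2359
Stratum 2 (Rural): n₁ = 2236, n₀ = 1095, n = 3331; a·n₀/n = 586·1095/3331 = 192.6358; c·n₁/n = 565·2236/3331 = 379.2675
RR_MH = (76.3942 + 192.6358) / (153.2359 + 379.2675) = 269.0300 / 532.5034 = 0.50522

0.505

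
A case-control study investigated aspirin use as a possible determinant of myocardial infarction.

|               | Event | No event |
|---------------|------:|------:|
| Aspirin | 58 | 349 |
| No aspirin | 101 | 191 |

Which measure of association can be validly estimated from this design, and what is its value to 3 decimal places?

Cells: a = 58, b = 349, c = 101, d = 191.
This is a case-control study: participants were sampled on outcome status, so risks in the source population cannot be estimated directly — relative risk is not valid here. The odds ratio is the appropriate measure.
OR = (a·d)/(b·c) = (58 × 191) / (349 × 101) = 11078 / 35249 = 0.31428

0.314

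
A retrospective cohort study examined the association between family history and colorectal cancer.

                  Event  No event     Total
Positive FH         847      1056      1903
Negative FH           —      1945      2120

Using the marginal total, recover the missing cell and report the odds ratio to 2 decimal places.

8.91

The missing cell is in the unexposed row: 2120 − 1945 = 175.
So a = 847, b = 1056, c = 175, d = 1945.
OR = (a·d)/(b·c) = (847 × 1945) / (1056 × 175) = 1647415 / 184800 = 8.91458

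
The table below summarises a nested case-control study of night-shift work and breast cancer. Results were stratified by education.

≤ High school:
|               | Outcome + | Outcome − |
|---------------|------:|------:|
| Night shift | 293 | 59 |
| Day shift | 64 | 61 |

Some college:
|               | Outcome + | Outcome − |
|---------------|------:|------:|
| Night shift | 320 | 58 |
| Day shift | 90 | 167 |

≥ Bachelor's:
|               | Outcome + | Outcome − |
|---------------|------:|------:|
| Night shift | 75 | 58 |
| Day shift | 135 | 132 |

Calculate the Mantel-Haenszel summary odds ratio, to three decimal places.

4.099

OR_MH = Σ(aᵢdᵢ/nᵢ) / Σ(bᵢcᵢ/nᵢ), where nᵢ is the stratum total.
Stratum 1 (≤ High school): n = 477; a·d/n = 293·61/477 = 37.4696; b·c/n = 59·64/477 = 7.9161
Stratum 2 (Some college): n = 635; a·d/n = 320·167/635 = 84.1575; b·c/n = 58·90/635 = 8.2205
Stratum 3 (≥ Bachelor's): n = 400; a·d/n = 75·132/400 = 24.7500; b·c/n = 58·135/400 = 19.5750
OR_MH = (37.4696 + 84.1575 + 24.7500) / (7.9161 + 8.2205 + 19.5750) = 146.3771 / 35.7116 = 4.09886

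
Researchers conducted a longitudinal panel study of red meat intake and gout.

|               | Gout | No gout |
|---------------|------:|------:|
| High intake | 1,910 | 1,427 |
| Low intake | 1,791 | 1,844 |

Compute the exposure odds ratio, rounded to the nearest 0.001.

Cells: a = 1910, b = 1427, c = 1791, d = 1844.
OR = (a·d)/(b·c) = (1910 × 1844) / (1427 × 1791) = 3522040 / 2555757 = 1.37808
The odds of gout are about 1.38 times as high in the high intake group.

1.378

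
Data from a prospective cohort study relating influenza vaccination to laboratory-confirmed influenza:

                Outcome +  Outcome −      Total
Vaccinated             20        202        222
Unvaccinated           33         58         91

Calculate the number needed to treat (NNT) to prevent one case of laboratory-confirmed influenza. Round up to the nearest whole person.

4

Risk in treated group = 20/222 = 0.09009; risk in control = 33/91 = 0.36264.
Absolute risk reduction = 0.36264 − 0.09009 = 0.27255
NNT = 1 / ARR = 1 / 0.27255 = 3.669 → round up → 4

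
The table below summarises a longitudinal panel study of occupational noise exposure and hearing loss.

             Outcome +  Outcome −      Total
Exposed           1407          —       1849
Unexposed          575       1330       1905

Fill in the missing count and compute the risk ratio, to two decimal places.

2.52

The missing cell is in the exposed row: 1849 − 1407 = 442.
So a = 1407, b = 442, c = 575, d = 1330.
RR = [a/(a+b)] / [c/(c+d)] = (1407/1849) / (575/1905) = 0.76095/0.30184 = 2.52107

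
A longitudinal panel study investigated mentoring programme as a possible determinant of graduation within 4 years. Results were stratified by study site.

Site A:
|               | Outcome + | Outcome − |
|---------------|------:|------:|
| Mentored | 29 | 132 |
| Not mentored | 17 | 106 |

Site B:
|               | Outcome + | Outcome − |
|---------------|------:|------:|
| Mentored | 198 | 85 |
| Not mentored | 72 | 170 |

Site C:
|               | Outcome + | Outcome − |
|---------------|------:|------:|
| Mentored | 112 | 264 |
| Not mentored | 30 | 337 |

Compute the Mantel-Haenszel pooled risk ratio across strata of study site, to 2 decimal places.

2.50

RR_MH = Σ(aᵢ·n₀ᵢ/nᵢ) / Σ(cᵢ·n₁ᵢ/nᵢ), with n₁ᵢ = aᵢ+bᵢ (exposed), n₀ᵢ = cᵢ+dᵢ (unexposed), nᵢ = n₁ᵢ+n₀ᵢ.
Stratum 1 (Site A): n₁ = 161, n₀ = 123, n = 284; a·n₀/n = 29·123/284 = 12.5599; c·n₁/n = 17·161/284 = 9.6373
Stratum 2 (Site B): n₁ = 283, n₀ = 242, n = 525; a·n₀/n = 198·242/525 = 91.2686; c·n₁/n = 72·283/525 = 38.8114
Stratum 3 (Site C): n₁ = 376, n₀ = 367, n = 743; a·n₀/n = 112·367/743 = 55.3217; c·n₁/n = 30·376/743 = 15.1817
RR_MH = (12.5599 + 91.2686 + 55.3217) / (9.6373 + 38.8114 + 15.1817) = 159.1501 / 63.6304 = 2.50116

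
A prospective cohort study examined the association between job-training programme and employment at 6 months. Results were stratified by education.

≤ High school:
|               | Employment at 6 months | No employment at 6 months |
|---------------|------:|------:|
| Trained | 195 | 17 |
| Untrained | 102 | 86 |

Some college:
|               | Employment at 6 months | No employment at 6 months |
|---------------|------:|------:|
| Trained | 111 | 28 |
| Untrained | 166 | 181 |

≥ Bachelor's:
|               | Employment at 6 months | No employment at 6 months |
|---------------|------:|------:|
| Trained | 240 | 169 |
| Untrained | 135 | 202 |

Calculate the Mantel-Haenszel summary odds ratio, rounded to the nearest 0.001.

OR_MH = Σ(aᵢdᵢ/nᵢ) / Σ(bᵢcᵢ/nᵢ), where nᵢ is the stratum total.
Stratum 1 (≤ High school): n = 400; a·d/n = 195·86/400 = 41.9250; b·c/n = 17·102/400 = 4.3350
Stratum 2 (Some college): n = 486; a·d/n = 111·181/486 = 41.3395; b·c/n = 28·166/486 = 9.5638
Stratum 3 (≥ Bachelor's): n = 746; a·d/n = 240·202/746 = 64.9866; b·c/n = 169·135/746 = 30.5831
OR_MH = (41.9250 + 41.3395 + 64.9866) / (4.3350 + 9.5638 + 30.5831) = 148.2511 / 44.4819 = 3.33284

3.333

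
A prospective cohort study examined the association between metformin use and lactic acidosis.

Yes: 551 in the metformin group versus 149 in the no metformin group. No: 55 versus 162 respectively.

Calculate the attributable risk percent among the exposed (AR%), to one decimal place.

From the description: a = 551, b = 55, c = 149, d = 162.
Risk in exposed = 551/606 = 0.90924; risk in unexposed = 149/311 = 0.47910.
RR = 0.90924/0.47910 = 1.89781
AR% = (RR − 1)/RR × 100 = (1.89781 − 1)/1.89781 × 100 = 47.3077%

47.3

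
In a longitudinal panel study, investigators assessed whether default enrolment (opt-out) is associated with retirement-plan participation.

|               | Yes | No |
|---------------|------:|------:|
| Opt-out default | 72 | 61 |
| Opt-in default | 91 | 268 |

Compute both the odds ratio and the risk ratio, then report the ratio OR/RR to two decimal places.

Cells: a = 72, b = 61, c = 91, d = 268.
OR = (72·268)/(61·91) = 19296/5551 = 3.47613
Risk in exposed = 72/133 = 0.54135; risk in unexposed = 91/359 = 0.25348; RR = 2.13567
OR/RR = 3.47613 / 2.13567 = 1.62765
The outcome is not rare, so the OR lies further from 1 than the RR.

1.63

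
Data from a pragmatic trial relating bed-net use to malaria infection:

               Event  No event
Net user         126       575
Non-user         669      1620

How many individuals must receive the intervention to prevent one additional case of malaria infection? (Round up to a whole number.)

Risk in treated group = 126/701 = 0.17974; risk in control = 669/2289 = 0.29227.
Absolute risk reduction = 0.29227 − 0.17974 = 0.11252
NNT = 1 / ARR = 1 / 0.11252 = 8.887 → round up → 9

9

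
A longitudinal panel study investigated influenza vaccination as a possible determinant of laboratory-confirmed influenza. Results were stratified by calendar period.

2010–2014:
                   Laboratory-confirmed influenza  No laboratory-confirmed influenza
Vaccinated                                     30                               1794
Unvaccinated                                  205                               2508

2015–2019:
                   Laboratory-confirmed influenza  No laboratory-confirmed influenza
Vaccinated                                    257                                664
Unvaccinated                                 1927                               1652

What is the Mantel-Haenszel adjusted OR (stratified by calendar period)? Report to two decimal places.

OR_MH = Σ(aᵢdᵢ/nᵢ) / Σ(bᵢcᵢ/nᵢ), where nᵢ is the stratum total.
Stratum 1 (2010–2014): n = 4537; a·d/n = 30·2508/4537 = 16.5836; b·c/n = 1794·205/4537 = 81.0602
Stratum 2 (2015–2019): n = 4500; a·d/n = 257·1652/4500 = 94.3476; b·c/n = 664·1927/4500 = 284.3396
OR_MH = (16.5836 + 94.3476) / (81.0602 + 284.3396) = 110.9312 / 365.3997 = 0.30359

0.30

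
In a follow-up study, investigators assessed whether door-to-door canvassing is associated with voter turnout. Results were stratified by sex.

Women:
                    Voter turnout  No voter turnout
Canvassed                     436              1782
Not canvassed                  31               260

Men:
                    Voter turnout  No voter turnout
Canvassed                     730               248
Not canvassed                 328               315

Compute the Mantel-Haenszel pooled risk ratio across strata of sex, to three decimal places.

RR_MH = Σ(aᵢ·n₀ᵢ/nᵢ) / Σ(cᵢ·n₁ᵢ/nᵢ), with n₁ᵢ = aᵢ+bᵢ (exposed), n₀ᵢ = cᵢ+dᵢ (unexposed), nᵢ = n₁ᵢ+n₀ᵢ.
Stratum 1 (Women): n₁ = 2218, n₀ = 291, n = 2509; a·n₀/n = 436·291/2509 = 50.5684; c·n₁/n = 31·2218/2509 = 27.4045
Stratum 2 (Men): n₁ = 978, n₀ = 643, n = 1621; a·n₀/n = 730·643/1621 = 289.5682; c·n₁/n = 328·978/1621 = 197.8927
RR_MH = (50.5684 + 289.5682) / (27.4045 + 197.8927) = 340.1365 / 225.2972 = 1.50972

1.510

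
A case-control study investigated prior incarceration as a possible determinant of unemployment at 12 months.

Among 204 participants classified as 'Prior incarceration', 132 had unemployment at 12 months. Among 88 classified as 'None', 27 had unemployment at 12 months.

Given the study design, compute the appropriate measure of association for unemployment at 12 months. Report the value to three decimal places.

From the description: a = 132, b = 72, c = 27, d = 61.
This is a case-control study: participants were sampled on outcome status, so risks in the source population cannot be estimated directly — relative risk is not valid here. The odds ratio is the appropriate measure.
OR = (a·d)/(b·c) = (132 × 61) / (72 × 27) = 8052 / 1944 = 4.14198

4.142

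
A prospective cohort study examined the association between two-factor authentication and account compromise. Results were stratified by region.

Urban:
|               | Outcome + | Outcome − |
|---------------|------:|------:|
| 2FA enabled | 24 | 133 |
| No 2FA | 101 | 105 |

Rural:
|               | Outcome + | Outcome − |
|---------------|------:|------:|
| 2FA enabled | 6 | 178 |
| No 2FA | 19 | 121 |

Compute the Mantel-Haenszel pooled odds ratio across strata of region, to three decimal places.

OR_MH = Σ(aᵢdᵢ/nᵢ) / Σ(bᵢcᵢ/nᵢ), where nᵢ is the stratum total.
Stratum 1 (Urban): n = 363; a·d/n = 24·105/363 = 6.9421; b·c/n = 133·101/363 = 37.0055
Stratum 2 (Rural): n = 324; a·d/n = 6·121/324 = 2.2407; b·c/n = 178·19/324 = 10.4383
OR_MH = (6.9421 + 2.2407) / (37.0055 + 10.4383) = 9.1829 / 47.4438 = 0.19355

0.194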